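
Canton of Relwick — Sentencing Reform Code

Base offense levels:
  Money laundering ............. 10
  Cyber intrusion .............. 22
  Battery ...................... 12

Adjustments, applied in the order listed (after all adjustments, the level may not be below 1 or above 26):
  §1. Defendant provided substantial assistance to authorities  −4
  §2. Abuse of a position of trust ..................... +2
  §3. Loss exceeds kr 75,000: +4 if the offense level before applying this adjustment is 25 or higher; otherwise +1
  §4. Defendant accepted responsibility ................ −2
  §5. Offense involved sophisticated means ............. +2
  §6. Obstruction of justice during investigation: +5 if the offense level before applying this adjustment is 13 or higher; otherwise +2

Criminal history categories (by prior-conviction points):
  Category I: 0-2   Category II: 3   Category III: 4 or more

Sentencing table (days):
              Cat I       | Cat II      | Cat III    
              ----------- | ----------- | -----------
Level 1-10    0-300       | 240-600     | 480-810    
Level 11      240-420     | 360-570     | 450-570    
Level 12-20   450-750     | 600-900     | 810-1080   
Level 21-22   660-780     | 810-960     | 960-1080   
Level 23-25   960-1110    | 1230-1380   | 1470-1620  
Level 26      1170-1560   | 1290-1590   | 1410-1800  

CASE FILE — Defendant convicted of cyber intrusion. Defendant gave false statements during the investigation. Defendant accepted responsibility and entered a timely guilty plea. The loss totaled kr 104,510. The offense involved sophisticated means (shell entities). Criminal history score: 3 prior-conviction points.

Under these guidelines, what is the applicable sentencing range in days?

Base offense level for cyber intrusion: 22.
§1 does not apply.
§3 applies (level before this adjustment is 22 < 25, so +1): 22 + 1 = 23.
§4 applies: 23 − 2 = 21.
§5 applies: 21 + 2 = 23.
§6 applies (level before this adjustment is 23 ≥ 13, so +5): 23 + 5 = 28.
Level 28 exceeds the maximum of 26; capped at 26.
Final offense level: 26.
Criminal history: 3 prior points → Category II (3).
Level 26 falls in the 26 band.
Grid: Level 26 × Category II = 1290-1590 days.

1290-1590 days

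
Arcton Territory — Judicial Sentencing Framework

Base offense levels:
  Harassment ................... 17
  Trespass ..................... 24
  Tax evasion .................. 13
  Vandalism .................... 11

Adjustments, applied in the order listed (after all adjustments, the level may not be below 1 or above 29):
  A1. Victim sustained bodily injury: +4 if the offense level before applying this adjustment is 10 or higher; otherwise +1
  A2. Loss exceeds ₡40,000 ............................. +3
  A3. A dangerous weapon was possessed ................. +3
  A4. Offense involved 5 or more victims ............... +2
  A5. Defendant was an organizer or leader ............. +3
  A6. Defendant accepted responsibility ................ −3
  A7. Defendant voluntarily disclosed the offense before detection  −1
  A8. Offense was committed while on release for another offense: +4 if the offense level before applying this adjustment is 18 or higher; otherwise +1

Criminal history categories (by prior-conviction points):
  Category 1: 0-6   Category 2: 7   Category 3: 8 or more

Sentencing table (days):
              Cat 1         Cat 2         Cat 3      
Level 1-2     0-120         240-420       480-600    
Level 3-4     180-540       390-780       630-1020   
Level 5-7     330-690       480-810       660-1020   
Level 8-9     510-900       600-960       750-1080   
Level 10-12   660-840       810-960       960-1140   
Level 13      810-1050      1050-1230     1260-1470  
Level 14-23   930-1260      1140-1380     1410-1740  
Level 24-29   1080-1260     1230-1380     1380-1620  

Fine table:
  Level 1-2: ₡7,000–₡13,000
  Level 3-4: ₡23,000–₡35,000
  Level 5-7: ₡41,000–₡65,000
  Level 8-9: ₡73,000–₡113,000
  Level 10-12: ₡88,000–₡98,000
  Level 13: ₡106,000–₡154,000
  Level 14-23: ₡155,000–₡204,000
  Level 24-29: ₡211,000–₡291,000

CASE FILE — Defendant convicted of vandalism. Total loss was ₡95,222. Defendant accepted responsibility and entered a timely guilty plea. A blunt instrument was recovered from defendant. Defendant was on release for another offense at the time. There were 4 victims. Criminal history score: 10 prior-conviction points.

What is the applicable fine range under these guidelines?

Base offense level for vandalism: 11.
A2 applies: 11 + 3 = 14.
A3 applies: 14 + 3 = 17.
A4 does not apply.
A6 applies: 17 − 3 = 14.
A8 applies (level before this adjustment is 14 < 18, so +1): 14 + 1 = 15.
Final offense level: 15.
Level 15 falls in the 14-23 band.
Fine table: Level 14-23 → ₡155,000–₡204,000.

₡155,000–₡204,000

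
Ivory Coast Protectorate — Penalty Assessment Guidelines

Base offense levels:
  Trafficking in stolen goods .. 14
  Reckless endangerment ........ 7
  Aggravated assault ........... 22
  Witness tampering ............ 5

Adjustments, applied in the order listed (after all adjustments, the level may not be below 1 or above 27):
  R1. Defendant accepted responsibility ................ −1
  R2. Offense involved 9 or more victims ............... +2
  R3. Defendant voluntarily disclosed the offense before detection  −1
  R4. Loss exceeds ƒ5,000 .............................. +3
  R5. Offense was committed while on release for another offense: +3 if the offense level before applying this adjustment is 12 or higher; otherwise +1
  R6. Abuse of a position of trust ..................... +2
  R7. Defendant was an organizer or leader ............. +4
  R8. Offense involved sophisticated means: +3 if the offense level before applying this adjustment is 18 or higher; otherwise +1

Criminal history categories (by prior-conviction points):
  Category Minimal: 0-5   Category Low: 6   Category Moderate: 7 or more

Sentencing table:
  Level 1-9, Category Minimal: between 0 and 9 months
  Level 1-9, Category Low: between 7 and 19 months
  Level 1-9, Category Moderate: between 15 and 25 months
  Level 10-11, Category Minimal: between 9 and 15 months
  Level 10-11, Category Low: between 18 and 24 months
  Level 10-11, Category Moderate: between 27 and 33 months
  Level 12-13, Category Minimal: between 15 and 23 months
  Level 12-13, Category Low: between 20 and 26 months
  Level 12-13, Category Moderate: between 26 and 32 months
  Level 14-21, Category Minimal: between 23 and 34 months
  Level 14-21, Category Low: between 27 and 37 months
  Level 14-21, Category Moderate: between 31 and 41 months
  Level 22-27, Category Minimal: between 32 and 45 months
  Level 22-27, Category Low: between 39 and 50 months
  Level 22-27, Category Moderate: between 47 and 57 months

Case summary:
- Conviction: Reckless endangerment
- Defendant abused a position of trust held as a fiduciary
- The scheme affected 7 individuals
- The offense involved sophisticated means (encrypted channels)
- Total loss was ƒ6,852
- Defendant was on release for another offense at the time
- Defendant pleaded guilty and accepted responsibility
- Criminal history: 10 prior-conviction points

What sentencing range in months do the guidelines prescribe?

Base offense level for reckless endangerment: 7.
R1 applies: 7 − 1 = 6.
R4 applies: 6 + 3 = 9.
R5 applies (level before this adjustment is 9 < 12, so +1): 9 + 1 = 10.
R6 applies: 10 + 2 = 12.
R8 applies (level before this adjustment is 12 < 18, so +1): 12 + 1 = 13.
Final offense level: 13.
Criminal history: 10 prior points → Category Moderate (7+).
Level 13 falls in the 12-13 band.
Grid: Level 12-13 × Category Moderate = 26-32 months.

26-32 months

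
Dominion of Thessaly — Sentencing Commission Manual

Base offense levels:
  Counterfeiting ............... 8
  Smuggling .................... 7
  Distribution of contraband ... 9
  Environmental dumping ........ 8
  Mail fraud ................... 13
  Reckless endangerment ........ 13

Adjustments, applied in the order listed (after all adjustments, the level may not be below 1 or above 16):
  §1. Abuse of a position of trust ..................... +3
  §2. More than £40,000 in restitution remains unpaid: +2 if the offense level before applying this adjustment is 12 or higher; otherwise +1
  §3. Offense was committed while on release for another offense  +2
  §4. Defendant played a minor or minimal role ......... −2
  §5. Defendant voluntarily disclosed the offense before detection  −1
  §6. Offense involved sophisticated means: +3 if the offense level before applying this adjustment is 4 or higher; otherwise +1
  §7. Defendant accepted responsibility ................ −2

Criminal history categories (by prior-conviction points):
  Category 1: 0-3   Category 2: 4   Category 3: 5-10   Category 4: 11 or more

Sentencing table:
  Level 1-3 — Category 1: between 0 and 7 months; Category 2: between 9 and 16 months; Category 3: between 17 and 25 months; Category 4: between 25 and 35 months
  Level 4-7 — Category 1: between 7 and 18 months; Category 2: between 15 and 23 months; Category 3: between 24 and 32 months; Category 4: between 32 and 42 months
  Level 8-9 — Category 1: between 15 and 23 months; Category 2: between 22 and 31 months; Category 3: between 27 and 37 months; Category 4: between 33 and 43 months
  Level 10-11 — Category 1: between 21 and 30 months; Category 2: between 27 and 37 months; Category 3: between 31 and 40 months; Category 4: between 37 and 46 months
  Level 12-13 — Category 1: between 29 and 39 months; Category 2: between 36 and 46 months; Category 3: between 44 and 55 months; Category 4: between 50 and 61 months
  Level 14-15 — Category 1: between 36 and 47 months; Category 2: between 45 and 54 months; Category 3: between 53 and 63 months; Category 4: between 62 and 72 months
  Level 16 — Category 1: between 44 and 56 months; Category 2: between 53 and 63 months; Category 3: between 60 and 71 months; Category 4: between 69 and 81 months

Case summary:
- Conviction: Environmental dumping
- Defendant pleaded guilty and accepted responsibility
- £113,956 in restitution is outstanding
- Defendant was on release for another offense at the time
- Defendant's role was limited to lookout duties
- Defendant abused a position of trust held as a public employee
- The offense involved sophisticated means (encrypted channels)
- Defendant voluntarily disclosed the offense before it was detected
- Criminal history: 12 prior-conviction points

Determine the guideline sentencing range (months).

Base offense level for environmental dumping: 8.
§1 applies: 8 + 3 = 11.
§2 applies (level before this adjustment is 11 < 12, so +1): 11 + 1 = 12.
§3 applies: 12 + 2 = 14.
§4 applies: 14 − 2 = 12.
§5 applies: 12 − 1 = 11.
§6 applies (level before this adjustment is 11 ≥ 4, so +3): 11 + 3 = 14.
§7 applies: 14 − 2 = 12.
Final offense level: 12.
Criminal history: 12 prior points → Category 4 (11+).
Level 12 falls in the 12-13 band.
Grid: Level 12-13 × Category 4 = 50-61 months.

50-61 months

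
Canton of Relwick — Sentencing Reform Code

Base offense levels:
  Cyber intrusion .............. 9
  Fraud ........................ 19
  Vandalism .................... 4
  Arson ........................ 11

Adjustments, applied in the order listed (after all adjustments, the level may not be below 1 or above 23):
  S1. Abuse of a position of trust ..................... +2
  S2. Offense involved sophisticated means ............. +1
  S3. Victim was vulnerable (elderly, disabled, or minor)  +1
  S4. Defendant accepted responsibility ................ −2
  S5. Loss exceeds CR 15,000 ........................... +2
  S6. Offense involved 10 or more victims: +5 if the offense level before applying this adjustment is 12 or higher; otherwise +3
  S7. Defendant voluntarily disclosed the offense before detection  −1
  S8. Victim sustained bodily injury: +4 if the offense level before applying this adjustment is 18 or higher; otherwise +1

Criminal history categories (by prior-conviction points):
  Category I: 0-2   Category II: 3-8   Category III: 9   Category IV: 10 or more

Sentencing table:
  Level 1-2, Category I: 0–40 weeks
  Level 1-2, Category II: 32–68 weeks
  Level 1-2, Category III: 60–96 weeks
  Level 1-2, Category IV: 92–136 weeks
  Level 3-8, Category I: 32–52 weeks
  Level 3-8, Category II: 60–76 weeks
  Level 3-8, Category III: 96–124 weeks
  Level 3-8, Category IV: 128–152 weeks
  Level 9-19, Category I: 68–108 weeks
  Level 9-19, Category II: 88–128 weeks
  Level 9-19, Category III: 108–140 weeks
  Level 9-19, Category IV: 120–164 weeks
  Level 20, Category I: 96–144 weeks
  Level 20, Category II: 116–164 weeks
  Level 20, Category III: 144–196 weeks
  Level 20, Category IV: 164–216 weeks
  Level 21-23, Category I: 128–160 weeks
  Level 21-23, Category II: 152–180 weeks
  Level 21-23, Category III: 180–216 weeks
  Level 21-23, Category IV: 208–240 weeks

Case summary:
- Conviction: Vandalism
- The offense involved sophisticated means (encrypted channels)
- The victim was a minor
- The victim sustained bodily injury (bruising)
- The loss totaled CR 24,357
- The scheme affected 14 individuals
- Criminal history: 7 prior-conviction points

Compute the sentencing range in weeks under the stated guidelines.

88-128 weeks

Base offense level for vandalism: 4.
S1 does not apply.
S2 applies: 4 + 1 = 5.
S3 applies: 5 + 1 = 6.
S5 applies: 6 + 2 = 8.
S6 applies (level before this adjustment is 8 < 12, so +3): 8 + 3 = 11.
S7 does not apply.
S8 applies (level before this adjustment is 11 < 18, so +1): 11 + 1 = 12.
Final offense level: 12.
Criminal history: 7 prior points → Category II (3-8).
Level 12 falls in the 9-19 band.
Grid: Level 9-19 × Category II = 88-128 weeks.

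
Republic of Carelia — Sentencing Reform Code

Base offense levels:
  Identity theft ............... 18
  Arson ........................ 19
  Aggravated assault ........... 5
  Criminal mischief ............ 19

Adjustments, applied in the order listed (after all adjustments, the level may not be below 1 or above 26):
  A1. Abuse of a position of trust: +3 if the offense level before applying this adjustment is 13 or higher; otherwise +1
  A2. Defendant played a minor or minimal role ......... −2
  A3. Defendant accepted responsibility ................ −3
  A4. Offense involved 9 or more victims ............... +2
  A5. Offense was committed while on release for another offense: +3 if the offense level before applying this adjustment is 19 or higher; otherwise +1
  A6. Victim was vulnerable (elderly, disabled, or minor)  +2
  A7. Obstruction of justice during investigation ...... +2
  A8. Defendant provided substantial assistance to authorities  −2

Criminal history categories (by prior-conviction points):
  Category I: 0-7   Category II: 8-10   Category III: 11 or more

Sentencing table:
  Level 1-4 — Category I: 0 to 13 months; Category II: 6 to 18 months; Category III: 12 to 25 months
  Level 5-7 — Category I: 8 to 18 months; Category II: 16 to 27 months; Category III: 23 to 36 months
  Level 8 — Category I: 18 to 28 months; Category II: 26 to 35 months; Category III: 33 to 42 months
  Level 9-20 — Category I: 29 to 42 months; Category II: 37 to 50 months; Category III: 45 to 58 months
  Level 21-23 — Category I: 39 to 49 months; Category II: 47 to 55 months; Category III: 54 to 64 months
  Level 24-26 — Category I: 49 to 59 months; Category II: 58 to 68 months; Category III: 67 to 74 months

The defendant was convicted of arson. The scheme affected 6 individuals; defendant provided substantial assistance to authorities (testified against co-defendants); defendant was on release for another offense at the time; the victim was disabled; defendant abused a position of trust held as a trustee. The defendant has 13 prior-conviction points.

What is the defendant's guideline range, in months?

Base offense level for arson: 19.
A1 applies (level before this adjustment is 19 ≥ 13, so +3): 19 + 3 = 22.
A2 does not apply.
A3 does not apply.
A5 applies (level before this adjustment is 22 ≥ 19, so +3): 22 + 3 = 25.
A6 applies: 25 + 2 = 27.
A8 applies: 27 − 2 = 25.
Final offense level: 25.
Criminal history: 13 prior points → Category III (11+).
Level 25 falls in the 24-26 band.
Grid: Level 24-26 × Category III = 67-74 months.

67-74 months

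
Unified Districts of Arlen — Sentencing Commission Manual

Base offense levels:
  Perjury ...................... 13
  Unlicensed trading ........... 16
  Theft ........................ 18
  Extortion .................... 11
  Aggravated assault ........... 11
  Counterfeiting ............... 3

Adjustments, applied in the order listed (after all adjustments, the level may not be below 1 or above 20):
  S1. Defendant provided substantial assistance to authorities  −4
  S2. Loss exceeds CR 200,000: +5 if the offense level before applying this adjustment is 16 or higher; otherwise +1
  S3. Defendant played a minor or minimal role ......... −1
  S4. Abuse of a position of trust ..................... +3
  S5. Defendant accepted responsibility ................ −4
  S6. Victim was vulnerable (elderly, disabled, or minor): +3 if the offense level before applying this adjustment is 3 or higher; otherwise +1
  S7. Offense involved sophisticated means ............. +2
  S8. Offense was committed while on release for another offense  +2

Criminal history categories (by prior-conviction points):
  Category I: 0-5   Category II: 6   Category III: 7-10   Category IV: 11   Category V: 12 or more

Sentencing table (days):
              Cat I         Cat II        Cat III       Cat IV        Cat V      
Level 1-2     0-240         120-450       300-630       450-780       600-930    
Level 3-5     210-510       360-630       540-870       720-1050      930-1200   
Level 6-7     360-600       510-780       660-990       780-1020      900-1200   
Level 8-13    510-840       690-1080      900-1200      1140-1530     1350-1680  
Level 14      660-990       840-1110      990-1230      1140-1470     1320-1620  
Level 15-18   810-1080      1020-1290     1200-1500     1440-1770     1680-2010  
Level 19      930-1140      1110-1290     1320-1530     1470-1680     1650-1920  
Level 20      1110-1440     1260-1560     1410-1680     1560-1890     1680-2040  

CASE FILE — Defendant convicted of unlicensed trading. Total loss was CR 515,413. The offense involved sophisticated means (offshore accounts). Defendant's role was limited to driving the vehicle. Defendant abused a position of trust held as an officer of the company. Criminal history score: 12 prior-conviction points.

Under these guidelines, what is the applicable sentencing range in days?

1680-2040 days

Base offense level for unlicensed trading: 16.
S1 does not apply.
S2 applies (level before this adjustment is 16 ≥ 16, so +5): 16 + 5 = 21.
S3 applies: 21 − 1 = 20.
S4 applies: 20 + 3 = 23.
S5 does not apply.
S7 applies: 23 + 2 = 25.
Level 25 exceeds the maximum of 20; capped at 20.
Final offense level: 20.
Criminal history: 12 prior points → Category V (12+).
Level 20 falls in the 20 band.
Grid: Level 20 × Category V = 1680-2040 days.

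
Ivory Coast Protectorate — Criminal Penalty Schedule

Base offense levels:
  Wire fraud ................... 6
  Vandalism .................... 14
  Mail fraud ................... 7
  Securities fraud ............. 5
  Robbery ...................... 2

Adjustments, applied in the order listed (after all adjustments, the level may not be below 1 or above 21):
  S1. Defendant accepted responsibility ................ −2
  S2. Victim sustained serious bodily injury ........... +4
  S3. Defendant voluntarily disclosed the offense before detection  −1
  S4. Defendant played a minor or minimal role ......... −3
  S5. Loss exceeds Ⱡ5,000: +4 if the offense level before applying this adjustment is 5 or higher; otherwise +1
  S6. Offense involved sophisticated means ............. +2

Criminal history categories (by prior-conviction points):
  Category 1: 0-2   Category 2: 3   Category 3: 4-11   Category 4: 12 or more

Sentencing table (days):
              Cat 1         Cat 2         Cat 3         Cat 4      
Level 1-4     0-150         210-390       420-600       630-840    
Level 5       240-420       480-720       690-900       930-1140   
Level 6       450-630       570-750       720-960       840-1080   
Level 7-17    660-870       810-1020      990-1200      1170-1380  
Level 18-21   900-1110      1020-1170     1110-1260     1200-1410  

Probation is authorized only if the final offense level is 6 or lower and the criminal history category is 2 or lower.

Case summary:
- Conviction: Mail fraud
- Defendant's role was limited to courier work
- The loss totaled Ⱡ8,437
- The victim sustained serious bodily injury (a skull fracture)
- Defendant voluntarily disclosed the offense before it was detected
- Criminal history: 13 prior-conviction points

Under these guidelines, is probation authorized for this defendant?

No

Base offense level for mail fraud: 7.
S2 applies: 7 + 4 = 11.
S3 applies: 11 − 1 = 10.
S4 applies: 10 − 3 = 7.
S5 applies (level before this adjustment is 7 ≥ 5, so +4): 7 + 4 = 11.
S6 does not apply.
Final offense level: 11.
Criminal history: 13 prior points → Category 4 (12+).
Level 11 falls in the 7-17 band.
Grid: Level 7-17 × Category 4 = 1170-1380 days.
Probation check: level 11 > 6 and category 4 > 2 → not eligible.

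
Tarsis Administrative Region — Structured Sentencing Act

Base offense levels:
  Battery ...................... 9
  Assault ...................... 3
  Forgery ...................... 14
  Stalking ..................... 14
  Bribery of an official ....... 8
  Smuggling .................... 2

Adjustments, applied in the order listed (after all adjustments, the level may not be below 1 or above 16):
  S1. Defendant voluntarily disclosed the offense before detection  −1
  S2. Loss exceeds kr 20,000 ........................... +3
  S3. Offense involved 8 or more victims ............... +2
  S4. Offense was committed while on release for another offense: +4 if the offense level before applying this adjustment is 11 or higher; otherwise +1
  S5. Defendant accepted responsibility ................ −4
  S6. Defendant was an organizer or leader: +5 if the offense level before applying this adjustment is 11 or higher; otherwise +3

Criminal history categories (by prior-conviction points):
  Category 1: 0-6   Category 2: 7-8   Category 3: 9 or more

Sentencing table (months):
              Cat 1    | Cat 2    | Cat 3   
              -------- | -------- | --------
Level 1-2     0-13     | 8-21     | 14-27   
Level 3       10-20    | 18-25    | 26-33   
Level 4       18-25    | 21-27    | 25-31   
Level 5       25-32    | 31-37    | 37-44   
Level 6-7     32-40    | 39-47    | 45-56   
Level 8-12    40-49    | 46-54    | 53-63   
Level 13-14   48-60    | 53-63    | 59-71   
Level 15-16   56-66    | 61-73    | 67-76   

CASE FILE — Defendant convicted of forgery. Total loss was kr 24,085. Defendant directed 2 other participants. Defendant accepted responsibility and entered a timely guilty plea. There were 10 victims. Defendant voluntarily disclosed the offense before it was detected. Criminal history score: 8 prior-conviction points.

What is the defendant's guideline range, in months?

61-73 months

Base offense level for forgery: 14.
S1 applies: 14 − 1 = 13.
S2 applies: 13 + 3 = 16.
S3 applies: 16 + 2 = 18.
S5 applies: 18 − 4 = 14.
S6 applies (level before this adjustment is 14 ≥ 11, so +5): 14 + 5 = 19.
Level 19 exceeds the maximum of 16; capped at 16.
Final offense level: 16.
Criminal history: 8 prior points → Category 2 (7-8).
Level 16 falls in the 15-16 band.
Grid: Level 15-16 × Category 2 = 61-73 months.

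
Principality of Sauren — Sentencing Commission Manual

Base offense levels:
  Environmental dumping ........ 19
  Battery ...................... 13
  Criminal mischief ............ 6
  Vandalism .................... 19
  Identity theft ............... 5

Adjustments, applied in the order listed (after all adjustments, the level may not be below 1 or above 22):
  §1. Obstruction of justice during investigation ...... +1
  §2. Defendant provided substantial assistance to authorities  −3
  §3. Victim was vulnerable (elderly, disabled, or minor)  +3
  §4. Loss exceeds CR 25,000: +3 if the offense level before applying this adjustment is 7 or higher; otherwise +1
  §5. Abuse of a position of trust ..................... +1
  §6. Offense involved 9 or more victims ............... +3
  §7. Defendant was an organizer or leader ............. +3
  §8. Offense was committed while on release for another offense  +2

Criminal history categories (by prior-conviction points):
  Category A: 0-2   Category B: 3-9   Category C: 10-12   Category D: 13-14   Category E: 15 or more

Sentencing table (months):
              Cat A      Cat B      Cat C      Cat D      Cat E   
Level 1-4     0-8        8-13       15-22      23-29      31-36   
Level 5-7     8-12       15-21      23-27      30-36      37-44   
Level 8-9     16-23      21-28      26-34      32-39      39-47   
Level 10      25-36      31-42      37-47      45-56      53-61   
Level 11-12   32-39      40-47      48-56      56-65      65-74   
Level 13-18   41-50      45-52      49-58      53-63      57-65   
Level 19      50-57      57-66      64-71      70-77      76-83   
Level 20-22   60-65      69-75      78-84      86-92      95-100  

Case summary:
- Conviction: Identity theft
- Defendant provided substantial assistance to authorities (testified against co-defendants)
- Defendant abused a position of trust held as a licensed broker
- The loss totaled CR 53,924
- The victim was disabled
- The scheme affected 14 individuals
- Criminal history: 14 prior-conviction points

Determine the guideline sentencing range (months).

Base offense level for identity theft: 5.
§1 does not apply.
§2 applies: 5 − 3 = 2.
§3 applies: 2 + 3 = 5.
§4 applies (level before this adjustment is 5 < 7, so +1): 5 + 1 = 6.
§5 applies: 6 + 1 = 7.
§6 applies: 7 + 3 = 10.
§8 does not apply.
Final offense level: 10.
Criminal history: 14 prior points → Category D (13-14).
Level 10 falls in the 10 band.
Grid: Level 10 × Category D = 45-56 months.

45-56 months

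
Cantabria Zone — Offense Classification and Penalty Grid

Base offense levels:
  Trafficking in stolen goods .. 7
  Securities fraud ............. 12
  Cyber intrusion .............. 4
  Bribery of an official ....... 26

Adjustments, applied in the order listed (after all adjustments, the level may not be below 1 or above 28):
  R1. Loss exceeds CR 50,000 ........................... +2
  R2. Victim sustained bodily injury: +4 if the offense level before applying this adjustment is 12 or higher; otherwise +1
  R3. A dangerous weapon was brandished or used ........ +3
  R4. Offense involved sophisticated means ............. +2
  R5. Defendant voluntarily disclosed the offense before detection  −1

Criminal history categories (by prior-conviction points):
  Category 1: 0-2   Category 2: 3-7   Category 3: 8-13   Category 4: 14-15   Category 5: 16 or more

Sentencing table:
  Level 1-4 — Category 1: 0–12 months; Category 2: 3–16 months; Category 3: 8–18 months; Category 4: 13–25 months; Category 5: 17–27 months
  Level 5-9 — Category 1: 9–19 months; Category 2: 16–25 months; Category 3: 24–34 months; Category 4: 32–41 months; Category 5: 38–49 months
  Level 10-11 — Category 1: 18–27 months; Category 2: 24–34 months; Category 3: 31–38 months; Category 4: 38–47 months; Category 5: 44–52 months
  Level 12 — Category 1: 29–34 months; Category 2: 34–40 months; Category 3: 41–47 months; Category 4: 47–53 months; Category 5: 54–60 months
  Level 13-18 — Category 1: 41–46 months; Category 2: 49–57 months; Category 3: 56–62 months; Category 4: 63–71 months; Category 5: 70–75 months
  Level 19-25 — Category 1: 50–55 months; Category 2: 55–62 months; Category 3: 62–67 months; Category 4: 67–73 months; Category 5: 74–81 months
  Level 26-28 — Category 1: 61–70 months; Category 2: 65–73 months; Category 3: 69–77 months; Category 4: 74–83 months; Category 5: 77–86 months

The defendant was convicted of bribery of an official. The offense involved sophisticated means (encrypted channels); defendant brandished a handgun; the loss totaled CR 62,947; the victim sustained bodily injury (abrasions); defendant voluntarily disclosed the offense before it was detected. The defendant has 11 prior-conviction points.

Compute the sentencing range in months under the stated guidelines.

69-77 months

Base offense level for bribery of an official: 26.
R1 applies: 26 + 2 = 28.
R2 applies (level before this adjustment is 28 ≥ 12, so +4): 28 + 4 = 32.
R3 applies: 32 + 3 = 35.
R4 applies: 35 + 2 = 37.
R5 applies: 37 − 1 = 36.
Level 36 exceeds the maximum of 28; capped at 28.
Final offense level: 28.
Criminal history: 11 prior points → Category 3 (8-13).
Level 28 falls in the 26-28 band.
Grid: Level 26-28 × Category 3 = 69-77 months.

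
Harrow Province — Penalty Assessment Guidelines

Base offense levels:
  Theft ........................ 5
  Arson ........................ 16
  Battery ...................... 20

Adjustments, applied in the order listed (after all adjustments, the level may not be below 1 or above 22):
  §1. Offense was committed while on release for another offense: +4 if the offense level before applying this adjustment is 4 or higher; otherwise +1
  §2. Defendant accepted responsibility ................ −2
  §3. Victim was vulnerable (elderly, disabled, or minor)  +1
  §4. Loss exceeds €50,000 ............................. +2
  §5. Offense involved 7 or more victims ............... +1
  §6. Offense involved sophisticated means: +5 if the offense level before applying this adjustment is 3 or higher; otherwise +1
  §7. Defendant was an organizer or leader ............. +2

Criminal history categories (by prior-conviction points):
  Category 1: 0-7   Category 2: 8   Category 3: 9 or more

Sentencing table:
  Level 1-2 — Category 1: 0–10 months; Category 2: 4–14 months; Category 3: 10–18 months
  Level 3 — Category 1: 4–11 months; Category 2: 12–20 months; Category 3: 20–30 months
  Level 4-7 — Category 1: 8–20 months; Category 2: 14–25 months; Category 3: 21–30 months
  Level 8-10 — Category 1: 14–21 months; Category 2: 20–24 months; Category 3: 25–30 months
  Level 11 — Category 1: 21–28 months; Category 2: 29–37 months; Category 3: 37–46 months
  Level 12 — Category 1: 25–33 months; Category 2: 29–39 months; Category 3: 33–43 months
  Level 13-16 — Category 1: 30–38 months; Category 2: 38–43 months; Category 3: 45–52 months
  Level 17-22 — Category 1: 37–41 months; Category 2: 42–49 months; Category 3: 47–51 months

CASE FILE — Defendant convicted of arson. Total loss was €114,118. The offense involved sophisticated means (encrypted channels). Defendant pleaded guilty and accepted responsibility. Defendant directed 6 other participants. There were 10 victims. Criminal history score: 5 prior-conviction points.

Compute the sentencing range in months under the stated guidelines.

37-41 months

Base offense level for arson: 16.
§1 does not apply.
§2 applies: 16 − 2 = 14.
§4 applies: 14 + 2 = 16.
§5 applies: 16 + 1 = 17.
§6 applies (level before this adjustment is 17 ≥ 3, so +5): 17 + 5 = 22.
§7 applies: 22 + 2 = 24.
Level 24 exceeds the maximum of 22; capped at 22.
Final offense level: 22.
Criminal history: 5 prior points → Category 1 (0-7).
Level 22 falls in the 17-22 band.
Grid: Level 17-22 × Category 1 = 37-41 months.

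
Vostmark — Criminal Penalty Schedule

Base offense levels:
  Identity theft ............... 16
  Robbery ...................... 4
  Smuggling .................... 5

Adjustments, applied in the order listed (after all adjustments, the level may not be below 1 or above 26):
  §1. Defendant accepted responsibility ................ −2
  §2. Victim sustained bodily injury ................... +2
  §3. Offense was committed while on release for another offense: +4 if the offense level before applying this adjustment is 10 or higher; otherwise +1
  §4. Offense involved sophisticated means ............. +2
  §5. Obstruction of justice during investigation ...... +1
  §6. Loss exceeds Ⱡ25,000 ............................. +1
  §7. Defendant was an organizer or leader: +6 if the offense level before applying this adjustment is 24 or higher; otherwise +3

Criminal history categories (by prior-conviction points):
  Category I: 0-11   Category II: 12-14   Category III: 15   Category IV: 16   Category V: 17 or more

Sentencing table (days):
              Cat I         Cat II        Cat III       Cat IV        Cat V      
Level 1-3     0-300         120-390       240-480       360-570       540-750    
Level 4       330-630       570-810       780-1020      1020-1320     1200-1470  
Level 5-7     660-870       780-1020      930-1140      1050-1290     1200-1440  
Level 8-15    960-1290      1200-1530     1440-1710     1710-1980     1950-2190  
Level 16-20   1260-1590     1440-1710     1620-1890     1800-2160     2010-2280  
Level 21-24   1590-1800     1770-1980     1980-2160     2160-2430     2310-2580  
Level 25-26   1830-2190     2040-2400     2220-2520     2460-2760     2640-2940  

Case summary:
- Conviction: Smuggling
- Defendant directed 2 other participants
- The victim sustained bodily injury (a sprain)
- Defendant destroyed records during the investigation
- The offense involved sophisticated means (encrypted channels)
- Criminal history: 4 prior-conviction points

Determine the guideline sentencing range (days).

960-1290 days

Base offense level for smuggling: 5.
§1 does not apply.
§2 applies: 5 + 2 = 7.
§3 does not apply.
§4 applies: 7 + 2 = 9.
§5 applies: 9 + 1 = 10.
§7 applies (level before this adjustment is 10 < 24, so +3): 10 + 3 = 13.
Final offense level: 13.
Criminal history: 4 prior points → Category I (0-11).
Level 13 falls in the 8-15 band.
Grid: Level 8-15 × Category I = 960-1290 days.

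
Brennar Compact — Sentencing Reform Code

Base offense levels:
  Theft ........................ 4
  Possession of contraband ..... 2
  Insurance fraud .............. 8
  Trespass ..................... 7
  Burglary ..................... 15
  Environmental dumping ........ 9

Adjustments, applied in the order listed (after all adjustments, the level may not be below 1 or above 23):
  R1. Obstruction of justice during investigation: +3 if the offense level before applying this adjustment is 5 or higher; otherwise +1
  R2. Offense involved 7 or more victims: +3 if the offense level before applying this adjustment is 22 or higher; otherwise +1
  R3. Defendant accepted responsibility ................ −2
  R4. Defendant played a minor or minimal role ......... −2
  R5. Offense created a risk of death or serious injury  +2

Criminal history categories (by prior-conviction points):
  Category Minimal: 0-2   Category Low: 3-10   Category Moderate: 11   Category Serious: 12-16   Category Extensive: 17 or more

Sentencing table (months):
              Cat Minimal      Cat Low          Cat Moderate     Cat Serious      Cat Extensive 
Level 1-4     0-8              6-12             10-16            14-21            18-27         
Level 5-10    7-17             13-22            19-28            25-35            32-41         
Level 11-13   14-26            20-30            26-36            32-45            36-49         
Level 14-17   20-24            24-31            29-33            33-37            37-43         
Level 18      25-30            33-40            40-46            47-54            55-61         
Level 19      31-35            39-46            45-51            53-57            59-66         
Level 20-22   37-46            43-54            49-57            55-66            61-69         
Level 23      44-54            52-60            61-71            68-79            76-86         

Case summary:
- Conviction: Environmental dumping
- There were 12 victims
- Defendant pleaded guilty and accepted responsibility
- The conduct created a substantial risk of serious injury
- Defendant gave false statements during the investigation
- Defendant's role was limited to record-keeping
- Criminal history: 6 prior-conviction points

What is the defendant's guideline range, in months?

20-30 months

Base offense level for environmental dumping: 9.
R1 applies (level before this adjustment is 9 ≥ 5, so +3): 9 + 3 = 12.
R2 applies (level before this adjustment is 12 < 22, so +1): 12 + 1 = 13.
R3 applies: 13 − 2 = 11.
R4 applies: 11 − 2 = 9.
R5 applies: 9 + 2 = 11.
Final offense level: 11.
Criminal history: 6 prior points → Category Low (3-10).
Level 11 falls in the 11-13 band.
Grid: Level 11-13 × Category Low = 20-30 months.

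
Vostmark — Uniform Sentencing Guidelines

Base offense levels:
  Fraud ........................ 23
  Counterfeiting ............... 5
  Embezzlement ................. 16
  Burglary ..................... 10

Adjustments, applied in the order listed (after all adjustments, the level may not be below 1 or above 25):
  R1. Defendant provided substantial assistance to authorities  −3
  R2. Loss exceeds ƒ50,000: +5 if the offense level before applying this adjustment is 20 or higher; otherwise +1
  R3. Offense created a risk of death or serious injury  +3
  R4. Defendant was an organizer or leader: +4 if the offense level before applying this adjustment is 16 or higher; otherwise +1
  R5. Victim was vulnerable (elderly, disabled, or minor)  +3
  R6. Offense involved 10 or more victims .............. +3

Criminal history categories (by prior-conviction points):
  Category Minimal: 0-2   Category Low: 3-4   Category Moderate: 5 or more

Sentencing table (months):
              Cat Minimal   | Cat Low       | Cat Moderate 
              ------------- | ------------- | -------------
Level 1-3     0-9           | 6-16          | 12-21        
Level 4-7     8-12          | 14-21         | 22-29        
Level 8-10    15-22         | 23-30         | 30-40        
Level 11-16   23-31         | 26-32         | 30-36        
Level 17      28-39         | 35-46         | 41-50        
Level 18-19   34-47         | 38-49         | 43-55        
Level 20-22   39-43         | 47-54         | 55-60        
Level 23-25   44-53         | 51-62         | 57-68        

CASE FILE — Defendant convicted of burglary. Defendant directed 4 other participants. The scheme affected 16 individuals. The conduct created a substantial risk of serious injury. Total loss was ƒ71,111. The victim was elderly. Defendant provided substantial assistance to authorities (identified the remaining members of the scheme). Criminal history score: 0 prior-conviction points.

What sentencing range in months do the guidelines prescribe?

Base offense level for burglary: 10.
R1 applies: 10 − 3 = 7.
R2 applies (level before this adjustment is 7 < 20, so +1): 7 + 1 = 8.
R3 applies: 8 + 3 = 11.
R4 applies (level before this adjustment is 11 < 16, so +1): 11 + 1 = 12.
R5 applies: 12 + 3 = 15.
R6 applies: 15 + 3 = 18.
Final offense level: 18.
Criminal history: 0 prior points → Category Minimal (0-2).
Level 18 falls in the 18-19 band.
Grid: Level 18-19 × Category Minimal = 34-47 months.

34-47 months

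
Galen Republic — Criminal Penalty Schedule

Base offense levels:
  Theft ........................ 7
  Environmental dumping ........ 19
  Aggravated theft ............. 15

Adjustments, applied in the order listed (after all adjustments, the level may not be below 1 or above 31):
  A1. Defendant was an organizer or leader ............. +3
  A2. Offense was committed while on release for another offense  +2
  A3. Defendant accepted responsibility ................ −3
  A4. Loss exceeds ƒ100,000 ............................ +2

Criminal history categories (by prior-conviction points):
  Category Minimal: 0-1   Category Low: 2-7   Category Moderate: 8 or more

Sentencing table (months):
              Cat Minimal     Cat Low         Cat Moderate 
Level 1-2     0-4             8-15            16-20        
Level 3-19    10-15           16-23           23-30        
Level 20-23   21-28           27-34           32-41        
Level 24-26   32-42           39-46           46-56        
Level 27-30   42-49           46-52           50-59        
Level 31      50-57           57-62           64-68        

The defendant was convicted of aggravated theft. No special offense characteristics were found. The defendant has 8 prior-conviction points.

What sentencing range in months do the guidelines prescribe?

23-30 months

Base offense level for aggravated theft: 15.
Final offense level: 15.
Criminal history: 8 prior points → Category Moderate (8+).
Level 15 falls in the 3-19 band.
Grid: Level 3-19 × Category Moderate = 23-30 months.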